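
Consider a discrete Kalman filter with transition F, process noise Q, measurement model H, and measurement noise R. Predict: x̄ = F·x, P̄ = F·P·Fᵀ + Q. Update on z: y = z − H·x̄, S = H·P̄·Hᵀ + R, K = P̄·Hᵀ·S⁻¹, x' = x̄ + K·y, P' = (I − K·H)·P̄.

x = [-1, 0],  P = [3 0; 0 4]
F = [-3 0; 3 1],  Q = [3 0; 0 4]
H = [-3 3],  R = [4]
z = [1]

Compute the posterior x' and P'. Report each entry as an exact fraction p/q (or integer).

x̄ = F·x = [3, -3]
P̄ = F·P·Fᵀ + Q = [30 -27; -27 35]
y = z − H·x̄ = [19]
S = H·P̄·Hᵀ + R = [1075]
K = P̄·Hᵀ·S⁻¹ = [-171/1075; 186/1075]
x' = x̄ + K·y = [-24/1075, 309/1075]
P' = (I − K·H)·P̄ = [3009/1075 2781/1075; 2781/1075 3029/1075]

x' = [-24/1075, 309/1075]
P' = [3009/1075 2781/1075; 2781/1075 3029/1075]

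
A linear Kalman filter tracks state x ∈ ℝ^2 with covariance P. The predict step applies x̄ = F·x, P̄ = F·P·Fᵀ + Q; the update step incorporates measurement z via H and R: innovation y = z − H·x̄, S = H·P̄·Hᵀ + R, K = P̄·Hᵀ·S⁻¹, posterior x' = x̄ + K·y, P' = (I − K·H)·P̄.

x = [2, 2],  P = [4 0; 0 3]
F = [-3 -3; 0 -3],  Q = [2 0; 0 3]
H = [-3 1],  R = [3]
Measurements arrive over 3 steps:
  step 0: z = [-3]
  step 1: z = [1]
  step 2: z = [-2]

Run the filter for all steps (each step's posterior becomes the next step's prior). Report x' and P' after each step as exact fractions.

step 0: x̄ = F·x = [-12, -6]
step 0: P̄ = F·P·Fᵀ + Q = [65 27; 27 30]
step 0: y = z − H·x̄ = [-33]
step 0: S = H·P̄·Hᵀ + R = [456]
step 0: K = P̄·Hᵀ·S⁻¹ = [-7/19; -17/152]
step 0: x' = x̄ + K·y = [3/19, -351/152]
step 0: P' = (I − K·H)·P̄ = [59/19 156/19; 156/19 3693/152]
step 1: x̄ = F·x = [981/152, 1053/152]
step 1: P̄ = F·P·Fᵀ + Q = [60253/152 44469/152; 44469/152 33693/152]
step 1: y = z − H·x̄ = [1021/76]
step 1: S = H·P̄·Hᵀ + R = [77403/38]
step 1: K = P̄·Hᵀ·S⁻¹ = [-22715/51602; -16619/51602]
step 1: x' = x̄ + K·y = [55757/103204, 268433/103204]
step 1: P' = (I − K·H)·P̄ = [175631/103204 390603/103204; 390603/103204 1072095/103204]
step 2: x̄ = F·x = [-486285/51602, -805299/103204]
step 2: P̄ = F·P·Fᵀ + Q = [4616699/25801 6582141/51602; 6582141/51602 9958467/103204]
step 2: y = z − H·x̄ = [-2318819/103204]
step 2: S = H·P̄·Hᵀ + R = [97483551/103204]
step 2: K = P̄·Hᵀ·S⁻¹ = [-1279882/2954047; -9844793/32494517]
step 2: x' = x̄ + K·y = [918542/2954047, -32358329/32494517]
step 2: P' = (I − K·H)·P̄ = [4791980/2954047 10536294/2954047; 10536294/2954047 318163323/32494517]

step 0: x' = [3/19, -351/152], P' = [59/19 156/19; 156/19 3693/152]
step 1: x' = [55757/103204, 268433/103204], P' = [175631/103204 390603/103204; 390603/103204 1072095/103204]
step 2: x' = [918542/2954047, -32358329/32494517], P' = [4791980/2954047 10536294/2954047; 10536294/2954047 318163323/32494517]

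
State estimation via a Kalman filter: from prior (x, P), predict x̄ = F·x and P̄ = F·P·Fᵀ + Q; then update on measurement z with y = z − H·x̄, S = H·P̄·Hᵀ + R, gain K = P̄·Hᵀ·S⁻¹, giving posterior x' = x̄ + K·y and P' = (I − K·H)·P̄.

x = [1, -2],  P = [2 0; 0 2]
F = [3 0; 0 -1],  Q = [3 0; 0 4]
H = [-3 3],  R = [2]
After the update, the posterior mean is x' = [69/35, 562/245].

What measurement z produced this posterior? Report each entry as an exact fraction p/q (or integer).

z = [1]

x̄ = F·x = [3, 2]
P̄ = F·P·Fᵀ + Q = [21 0; 0 6]
S = H·P̄·Hᵀ + R = [245]
K = P̄·Hᵀ·S⁻¹ = [-9/35; 18/245]
x' − x̄ = [-36/35, 72/245] = K·y
y = (KᵀK)⁻¹·Kᵀ·(x' − x̄) = [4]
z = y + H·x̄ = [4] + [-3] = [1]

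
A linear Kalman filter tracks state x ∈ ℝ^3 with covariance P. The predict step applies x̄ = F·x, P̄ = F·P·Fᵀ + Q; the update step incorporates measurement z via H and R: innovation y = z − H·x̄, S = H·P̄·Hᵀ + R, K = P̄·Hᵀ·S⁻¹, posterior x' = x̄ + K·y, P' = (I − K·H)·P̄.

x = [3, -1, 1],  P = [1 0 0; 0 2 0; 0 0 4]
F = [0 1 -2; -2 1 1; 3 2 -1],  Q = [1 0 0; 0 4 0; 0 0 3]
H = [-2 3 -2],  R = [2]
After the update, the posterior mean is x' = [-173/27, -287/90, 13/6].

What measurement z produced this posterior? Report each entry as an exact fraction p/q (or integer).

x̄ = F·x = [-3, -6, 6]
P̄ = F·P·Fᵀ + Q = [19 -6 12; -6 14 -6; 12 -6 24]
S = H·P̄·Hᵀ + R = [540]
K = P̄·Hᵀ·S⁻¹ = [-4/27; 11/90; -1/6]
x' − x̄ = [-92/27, 253/90, -23/6] = K·y
y = (KᵀK)⁻¹·Kᵀ·(x' − x̄) = [23]
z = y + H·x̄ = [23] + [-24] = [-1]

z = [-1]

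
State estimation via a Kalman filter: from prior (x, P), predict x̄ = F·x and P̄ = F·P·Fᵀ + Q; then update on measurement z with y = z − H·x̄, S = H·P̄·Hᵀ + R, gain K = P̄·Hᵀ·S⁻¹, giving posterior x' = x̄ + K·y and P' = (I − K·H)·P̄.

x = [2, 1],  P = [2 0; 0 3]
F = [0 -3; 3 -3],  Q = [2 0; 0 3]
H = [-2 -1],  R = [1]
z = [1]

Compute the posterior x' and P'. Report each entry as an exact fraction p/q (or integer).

x̄ = F·x = [-3, 3]
P̄ = F·P·Fᵀ + Q = [29 27; 27 48]
y = z − H·x̄ = [-2]
S = H·P̄·Hᵀ + R = [273]
K = P̄·Hᵀ·S⁻¹ = [-85/273; -34/91]
x' = x̄ + K·y = [-649/273, 341/91]
P' = (I − K·H)·P̄ = [692/273 -433/91; -433/91 900/91]

x' = [-649/273, 341/91]
P' = [692/273 -433/91; -433/91 900/91]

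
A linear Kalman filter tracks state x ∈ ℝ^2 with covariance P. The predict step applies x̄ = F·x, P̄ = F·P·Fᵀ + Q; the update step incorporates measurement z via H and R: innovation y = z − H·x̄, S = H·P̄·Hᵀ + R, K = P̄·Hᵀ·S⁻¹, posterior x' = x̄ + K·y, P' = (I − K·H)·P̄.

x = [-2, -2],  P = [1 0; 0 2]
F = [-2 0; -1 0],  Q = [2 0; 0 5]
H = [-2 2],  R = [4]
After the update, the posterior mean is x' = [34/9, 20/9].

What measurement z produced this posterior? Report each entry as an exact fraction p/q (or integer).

z = [-3]

x̄ = F·x = [4, 2]
P̄ = F·P·Fᵀ + Q = [6 2; 2 6]
S = H·P̄·Hᵀ + R = [36]
K = P̄·Hᵀ·S⁻¹ = [-2/9; 2/9]
x' − x̄ = [-2/9, 2/9] = K·y
y = (KᵀK)⁻¹·Kᵀ·(x' − x̄) = [1]
z = y + H·x̄ = [1] + [-4] = [-3]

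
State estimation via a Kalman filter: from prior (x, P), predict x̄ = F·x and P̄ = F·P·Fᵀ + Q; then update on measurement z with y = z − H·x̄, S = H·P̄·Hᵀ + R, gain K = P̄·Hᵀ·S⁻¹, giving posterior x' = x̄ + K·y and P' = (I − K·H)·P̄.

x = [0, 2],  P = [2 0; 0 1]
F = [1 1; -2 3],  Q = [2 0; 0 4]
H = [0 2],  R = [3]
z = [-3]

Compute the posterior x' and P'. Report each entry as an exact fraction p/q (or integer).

x' = [68/29, -36/29]
P' = [431/87 -1/29; -1/29 21/29]

x̄ = F·x = [2, 6]
P̄ = F·P·Fᵀ + Q = [5 -1; -1 21]
y = z − H·x̄ = [-15]
S = H·P̄·Hᵀ + R = [87]
K = P̄·Hᵀ·S⁻¹ = [-2/87; 14/29]
x' = x̄ + K·y = [68/29, -36/29]
P' = (I − K·H)·P̄ = [431/87 -1/29; -1/29 21/29]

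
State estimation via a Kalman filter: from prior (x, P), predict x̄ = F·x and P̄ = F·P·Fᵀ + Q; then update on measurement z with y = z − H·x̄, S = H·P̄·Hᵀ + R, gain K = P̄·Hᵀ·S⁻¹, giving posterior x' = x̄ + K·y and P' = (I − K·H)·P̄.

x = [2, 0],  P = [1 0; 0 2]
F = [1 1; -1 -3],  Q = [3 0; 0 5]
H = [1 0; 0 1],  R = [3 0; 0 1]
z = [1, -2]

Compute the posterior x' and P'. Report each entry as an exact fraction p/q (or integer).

x' = [251/176, -345/176]
P' = [303/176 -21/176; -21/176 167/176]

x̄ = F·x = [2, -2]
P̄ = F·P·Fᵀ + Q = [6 -7; -7 24]
y = z − H·x̄ = [-1, 0]
S = H·P̄·Hᵀ + R = [9 -7; -7 25]
K = P̄·Hᵀ·S⁻¹ = [101/176 -21/176; -7/176 167/176]
x' = x̄ + K·y = [251/176, -345/176]
P' = (I − K·H)·P̄ = [303/176 -21/176; -21/176 167/176]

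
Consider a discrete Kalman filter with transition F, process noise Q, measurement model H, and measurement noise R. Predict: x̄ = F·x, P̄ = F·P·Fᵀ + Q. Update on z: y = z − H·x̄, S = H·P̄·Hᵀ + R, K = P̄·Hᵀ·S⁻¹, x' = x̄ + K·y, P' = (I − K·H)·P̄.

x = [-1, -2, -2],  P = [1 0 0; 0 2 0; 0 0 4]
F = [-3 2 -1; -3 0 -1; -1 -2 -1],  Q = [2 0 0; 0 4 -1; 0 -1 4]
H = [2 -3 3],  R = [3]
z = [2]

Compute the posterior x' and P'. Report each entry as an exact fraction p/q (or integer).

x' = [101/125, 667/125, 689/125]
P' = [2859/125 1653/125 -249/125; 1653/125 2076/125 967/125; -249/125 967/125 1164/125]

x̄ = F·x = [1, 5, 7]
P̄ = F·P·Fᵀ + Q = [23 13 -1; 13 17 6; -1 6 17]
y = z − H·x̄ = [-6]
S = H·P̄·Hᵀ + R = [125]
K = P̄·Hᵀ·S⁻¹ = [4/125; -7/125; 31/125]
x' = x̄ + K·y = [101/125, 667/125, 689/125]
P' = (I − K·H)·P̄ = [2859/125 1653/125 -249/125; 1653/125 2076/125 967/125; -249/125 967/125 1164/125]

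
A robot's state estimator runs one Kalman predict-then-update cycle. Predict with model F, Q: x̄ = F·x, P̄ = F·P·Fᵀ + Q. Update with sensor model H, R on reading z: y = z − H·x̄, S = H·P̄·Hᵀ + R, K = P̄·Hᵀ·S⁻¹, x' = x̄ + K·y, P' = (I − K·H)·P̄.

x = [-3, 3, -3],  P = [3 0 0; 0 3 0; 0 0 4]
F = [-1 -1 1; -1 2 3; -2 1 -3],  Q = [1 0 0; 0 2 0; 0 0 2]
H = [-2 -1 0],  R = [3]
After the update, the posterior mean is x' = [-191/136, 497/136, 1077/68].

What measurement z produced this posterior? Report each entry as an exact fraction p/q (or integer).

z = [-1]

x̄ = F·x = [-3, 0, 18]
P̄ = F·P·Fᵀ + Q = [11 9 -9; 9 53 -24; -9 -24 53]
S = H·P̄·Hᵀ + R = [136]
K = P̄·Hᵀ·S⁻¹ = [-31/136; -71/136; 21/68]
x' − x̄ = [217/136, 497/136, -147/68] = K·y
y = (KᵀK)⁻¹·Kᵀ·(x' − x̄) = [-7]
z = y + H·x̄ = [-7] + [6] = [-1]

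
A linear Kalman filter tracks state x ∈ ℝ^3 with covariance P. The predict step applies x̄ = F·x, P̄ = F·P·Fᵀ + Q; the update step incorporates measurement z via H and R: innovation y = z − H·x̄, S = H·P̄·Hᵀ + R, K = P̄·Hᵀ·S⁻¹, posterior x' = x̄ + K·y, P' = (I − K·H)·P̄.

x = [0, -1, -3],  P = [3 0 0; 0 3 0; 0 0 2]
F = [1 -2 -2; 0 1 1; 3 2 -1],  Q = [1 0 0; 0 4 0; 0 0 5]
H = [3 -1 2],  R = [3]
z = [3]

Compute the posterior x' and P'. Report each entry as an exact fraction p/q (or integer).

x' = [41/13, -115/52, -17/4]
P' = [116/13 -173/39 -46/3; -173/39 3251/468 361/36; -46/3 361/36 1019/36]

x̄ = F·x = [8, -4, 1]
P̄ = F·P·Fᵀ + Q = [24 -10 1; -10 9 4; 1 4 46]
y = z − H·x̄ = [-27]
S = H·P̄·Hᵀ + R = [468]
K = P̄·Hᵀ·S⁻¹ = [7/39; -31/468; 7/36]
x' = x̄ + K·y = [41/13, -115/52, -17/4]
P' = (I − K·H)·P̄ = [116/13 -173/39 -46/3; -173/39 3251/468 361/36; -46/3 361/36 1019/36]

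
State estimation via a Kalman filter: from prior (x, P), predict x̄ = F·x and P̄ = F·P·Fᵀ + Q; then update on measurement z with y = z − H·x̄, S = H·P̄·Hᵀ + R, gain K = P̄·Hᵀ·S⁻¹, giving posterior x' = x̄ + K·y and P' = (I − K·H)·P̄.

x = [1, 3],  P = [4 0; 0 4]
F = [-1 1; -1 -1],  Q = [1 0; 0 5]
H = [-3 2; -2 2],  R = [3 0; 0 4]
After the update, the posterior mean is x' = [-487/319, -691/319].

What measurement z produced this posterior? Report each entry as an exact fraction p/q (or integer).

z = [1, -2]

x̄ = F·x = [2, -4]
P̄ = F·P·Fᵀ + Q = [9 0; 0 13]
S = H·P̄·Hᵀ + R = [136 106; 106 92]
K = P̄·Hᵀ·S⁻¹ = [-144/319 207/638; -91/319 195/319]
x' − x̄ = [-1125/319, 585/319] = K·y
y = (KᵀK)⁻¹·Kᵀ·(x' − x̄) = [15, 10]
z = y + H·x̄ = [15, 10] + [-14, -12] = [1, -2]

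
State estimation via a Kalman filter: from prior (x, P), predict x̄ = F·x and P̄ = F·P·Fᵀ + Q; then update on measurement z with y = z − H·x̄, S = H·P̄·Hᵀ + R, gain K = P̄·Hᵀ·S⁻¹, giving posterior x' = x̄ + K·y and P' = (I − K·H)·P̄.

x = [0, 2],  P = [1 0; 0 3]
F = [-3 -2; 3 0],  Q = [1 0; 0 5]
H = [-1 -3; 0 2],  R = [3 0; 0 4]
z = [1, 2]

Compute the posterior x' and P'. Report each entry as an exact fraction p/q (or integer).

x̄ = F·x = [-4, 0]
P̄ = F·P·Fᵀ + Q = [22 -9; -9 14]
y = z − H·x̄ = [-3, 2]
S = H·P̄·Hᵀ + R = [97 -66; -66 60]
K = P̄·Hᵀ·S⁻¹ = [-37/61 -59/61; -11/122 269/732]
x' = x̄ + K·y = [-251/61, 184/183]
P' = (I − K·H)·P̄ = [465/61 -118/61; -118/61 269/366]

x' = [-251/61, 184/183]
P' = [465/61 -118/61; -118/61 269/366]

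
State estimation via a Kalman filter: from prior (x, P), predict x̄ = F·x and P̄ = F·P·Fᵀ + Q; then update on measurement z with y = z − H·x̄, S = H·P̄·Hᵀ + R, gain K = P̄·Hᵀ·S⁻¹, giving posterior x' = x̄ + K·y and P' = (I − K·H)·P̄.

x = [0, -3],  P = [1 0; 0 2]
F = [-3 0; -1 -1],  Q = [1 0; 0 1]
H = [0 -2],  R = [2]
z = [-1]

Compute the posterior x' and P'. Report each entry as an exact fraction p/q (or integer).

x' = [-5/3, 7/9]
P' = [8 1/3; 1/3 4/9]

x̄ = F·x = [0, 3]
P̄ = F·P·Fᵀ + Q = [10 3; 3 4]
y = z − H·x̄ = [5]
S = H·P̄·Hᵀ + R = [18]
K = P̄·Hᵀ·S⁻¹ = [-1/3; -4/9]
x' = x̄ + K·y = [-5/3, 7/9]
P' = (I − K·H)·P̄ = [8 1/3; 1/3 4/9]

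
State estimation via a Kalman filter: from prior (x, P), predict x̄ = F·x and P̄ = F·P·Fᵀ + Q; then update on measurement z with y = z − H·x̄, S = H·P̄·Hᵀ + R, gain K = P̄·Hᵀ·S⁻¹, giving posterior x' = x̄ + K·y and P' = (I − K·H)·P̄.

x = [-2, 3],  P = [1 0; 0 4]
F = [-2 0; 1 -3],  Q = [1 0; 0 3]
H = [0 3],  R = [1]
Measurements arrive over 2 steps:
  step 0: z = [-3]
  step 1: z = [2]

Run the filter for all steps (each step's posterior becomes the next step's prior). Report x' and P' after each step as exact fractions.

step 0: x̄ = F·x = [4, -11]
step 0: P̄ = F·P·Fᵀ + Q = [5 -2; -2 40]
step 0: y = z − H·x̄ = [30]
step 0: S = H·P̄·Hᵀ + R = [361]
step 0: K = P̄·Hᵀ·S⁻¹ = [-6/361; 120/361]
step 0: x' = x̄ + K·y = [1264/361, -371/361]
step 0: P' = (I − K·H)·P̄ = [1769/361 -2/361; -2/361 40/361]
step 1: x̄ = F·x = [-2528/361, 2377/361]
step 1: P̄ = F·P·Fᵀ + Q = [7437/361 -3550/361; -3550/361 3224/361]
step 1: y = z − H·x̄ = [-6409/361]
step 1: S = H·P̄·Hᵀ + R = [29377/361]
step 1: K = P̄·Hᵀ·S⁻¹ = [-10650/29377; 9672/29377]
step 1: x' = x̄ + K·y = [-574/1013, 749/1013]
step 1: P' = (I − K·H)·P̄ = [291009/29377 -3550/29377; -3550/29377 3224/29377]

step 0: x' = [1264/361, -371/361], P' = [1769/361 -2/361; -2/361 40/361]
step 1: x' = [-574/1013, 749/1013], P' = [291009/29377 -3550/29377; -3550/29377 3224/29377]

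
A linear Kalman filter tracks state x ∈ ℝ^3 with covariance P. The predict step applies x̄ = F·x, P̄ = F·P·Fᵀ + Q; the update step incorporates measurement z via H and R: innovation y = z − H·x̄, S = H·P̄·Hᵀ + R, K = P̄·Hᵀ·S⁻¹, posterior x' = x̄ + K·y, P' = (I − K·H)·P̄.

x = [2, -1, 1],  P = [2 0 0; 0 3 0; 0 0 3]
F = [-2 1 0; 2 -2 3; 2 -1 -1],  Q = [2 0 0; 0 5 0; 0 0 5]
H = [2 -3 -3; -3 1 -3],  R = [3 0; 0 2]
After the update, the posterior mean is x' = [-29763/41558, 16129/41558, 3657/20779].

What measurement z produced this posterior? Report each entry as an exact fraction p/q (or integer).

x̄ = F·x = [-5, 9, 4]
P̄ = F·P·Fᵀ + Q = [13 -14 -11; -14 52 5; -11 5 19]
S = H·P̄·Hᵀ + R = [1084 -220; -220 198]
K = P̄·Hᵀ·S⁻¹ = [709/7556 135/41558; -1001/7556 5232/20779; -259/1889 -10319/41558]
x' − x̄ = [178027/41558, -357893/41558, -79459/20779] = K·y
y = (KᵀK)⁻¹·Kᵀ·(x' − x̄) = [46, -10]
z = y + H·x̄ = [46, -10] + [-49, 12] = [-3, 2]

z = [-3, 2]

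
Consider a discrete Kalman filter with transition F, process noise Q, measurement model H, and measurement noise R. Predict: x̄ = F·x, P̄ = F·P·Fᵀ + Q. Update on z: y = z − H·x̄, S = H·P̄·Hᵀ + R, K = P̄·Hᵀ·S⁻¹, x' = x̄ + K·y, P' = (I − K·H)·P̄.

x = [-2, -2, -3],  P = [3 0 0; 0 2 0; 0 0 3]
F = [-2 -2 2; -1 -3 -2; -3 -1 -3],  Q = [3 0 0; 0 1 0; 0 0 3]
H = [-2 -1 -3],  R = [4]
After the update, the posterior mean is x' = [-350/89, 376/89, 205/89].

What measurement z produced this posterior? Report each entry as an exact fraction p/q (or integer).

x̄ = F·x = [2, 14, 17]
P̄ = F·P·Fᵀ + Q = [35 6 4; 6 34 33; 4 33 59]
S = H·P̄·Hᵀ + R = [979]
K = P̄·Hᵀ·S⁻¹ = [-8/89; -145/979; -218/979]
x' − x̄ = [-528/89, -870/89, -1308/89] = K·y
y = (KᵀK)⁻¹·Kᵀ·(x' − x̄) = [66]
z = y + H·x̄ = [66] + [-69] = [-3]

z = [-3]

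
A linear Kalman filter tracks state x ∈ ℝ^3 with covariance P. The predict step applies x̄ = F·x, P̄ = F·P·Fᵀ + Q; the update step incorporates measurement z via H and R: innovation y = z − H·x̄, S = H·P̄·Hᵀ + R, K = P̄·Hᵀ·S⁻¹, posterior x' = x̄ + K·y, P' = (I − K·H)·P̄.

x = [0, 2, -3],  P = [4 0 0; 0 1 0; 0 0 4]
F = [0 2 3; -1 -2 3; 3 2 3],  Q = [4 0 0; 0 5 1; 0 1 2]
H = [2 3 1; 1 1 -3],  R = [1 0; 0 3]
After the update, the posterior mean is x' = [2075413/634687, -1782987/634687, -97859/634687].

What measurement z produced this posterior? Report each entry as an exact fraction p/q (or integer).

x̄ = F·x = [-5, -13, -5]
P̄ = F·P·Fᵀ + Q = [44 32 40; 32 49 21; 40 21 78]
S = H·P̄·Hᵀ + R = [1366 -207; -207 496]
K = P̄·Hᵀ·S⁻¹ = [101996/634687 -13736/634687; 118798/634687 72612/634687; 73805/634687 -190571/634687]
x' − x̄ = [5248848/634687, 6467944/634687, 3075576/634687] = K·y
y = (KᵀK)⁻¹·Kᵀ·(x' − x̄) = [52, 4]
z = y + H·x̄ = [52, 4] + [-54, -3] = [-2, 1]

z = [-2, 1]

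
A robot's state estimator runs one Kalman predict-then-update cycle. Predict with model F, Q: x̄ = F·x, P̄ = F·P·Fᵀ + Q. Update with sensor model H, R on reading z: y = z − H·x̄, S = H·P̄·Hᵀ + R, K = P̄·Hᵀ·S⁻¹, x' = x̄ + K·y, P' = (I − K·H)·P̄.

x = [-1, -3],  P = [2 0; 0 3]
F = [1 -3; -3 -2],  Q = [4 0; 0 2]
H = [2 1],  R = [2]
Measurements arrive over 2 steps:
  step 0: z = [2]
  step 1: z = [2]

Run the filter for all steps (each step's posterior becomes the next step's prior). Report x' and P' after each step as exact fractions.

step 0: x' = [-41/107, 319/107], P' = [489/107 -900/107; -900/107 1856/107]
step 1: x' = [260243/107013, -103970/35671], P' = [206536/107013 -104750/35671; -104750/35671 214818/35671]

step 0: x̄ = F·x = [8, 9]
step 0: P̄ = F·P·Fᵀ + Q = [33 12; 12 32]
step 0: y = z − H·x̄ = [-23]
step 0: S = H·P̄·Hᵀ + R = [214]
step 0: K = P̄·Hᵀ·S⁻¹ = [39/107; 28/107]
step 0: x' = x̄ + K·y = [-41/107, 319/107]
step 0: P' = (I − K·H)·P̄ = [489/107 -900/107; -900/107 1856/107]
step 1: x̄ = F·x = [-998/107, -515/107]
step 1: P̄ = F·P·Fᵀ + Q = [23021/107 3369/107; 3369/107 1239/107]
step 1: y = z − H·x̄ = [2725/107]
step 1: S = H·P̄·Hᵀ + R = [107013/107]
step 1: K = P̄·Hᵀ·S⁻¹ = [49411/107013; 2659/35671]
step 1: x' = x̄ + K·y = [260243/107013, -103970/35671]
step 1: P' = (I − K·H)·P̄ = [206536/107013 -104750/35671; -104750/35671 214818/35671]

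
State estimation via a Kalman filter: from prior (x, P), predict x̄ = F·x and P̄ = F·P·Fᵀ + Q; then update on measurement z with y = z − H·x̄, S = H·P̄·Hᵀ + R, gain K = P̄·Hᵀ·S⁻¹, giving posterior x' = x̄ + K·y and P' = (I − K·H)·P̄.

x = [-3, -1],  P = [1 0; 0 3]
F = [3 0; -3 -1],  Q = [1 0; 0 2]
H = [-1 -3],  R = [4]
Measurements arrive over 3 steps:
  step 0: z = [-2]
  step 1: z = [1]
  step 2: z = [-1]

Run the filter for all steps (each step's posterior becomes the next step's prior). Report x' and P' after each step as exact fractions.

step 0: x̄ = F·x = [-9, 10]
step 0: P̄ = F·P·Fᵀ + Q = [10 -9; -9 14]
step 0: y = z − H·x̄ = [19]
step 0: S = H·P̄·Hᵀ + R = [86]
step 0: K = P̄·Hᵀ·S⁻¹ = [17/86; -33/86]
step 0: x' = x̄ + K·y = [-451/86, 233/86]
step 0: P' = (I − K·H)·P̄ = [571/86 -213/86; -213/86 115/86]
step 1: x̄ = F·x = [-1353/86, 560/43]
step 1: P̄ = F·P·Fᵀ + Q = [5225/86 -2250/43; -2250/43 2074/43]
step 1: y = z − H·x̄ = [2093/86]
step 1: S = H·P̄·Hᵀ + R = [15901/86]
step 1: K = P̄·Hᵀ·S⁻¹ = [8275/15901; -7944/15901]
step 1: x' = x̄ + K·y = [-48773/15901, 13748/15901]
step 1: P' = (I − K·H)·P̄ = [169850/15901 -67650/15901; -67650/15901 33142/15901]
step 2: x̄ = F·x = [-146319/15901, 132571/15901]
step 2: P̄ = F·P·Fᵀ + Q = [1544551/15901 -1325700/15901; -1325700/15901 1187694/15901]
step 2: y = z − H·x̄ = [235493/15901]
step 2: S = H·P̄·Hᵀ + R = [4343201/15901]
step 2: K = P̄·Hᵀ·S⁻¹ = [2432549/4343201; -2237382/4343201]
step 2: x' = x̄ + K·y = [-3939662/4343201, 3074945/4343201]
step 2: P' = (I − K·H)·P̄ = [49745350/4343201 -19825182/4343201; -19825182/4343201 9591570/4343201]

step 0: x' = [-451/86, 233/86], P' = [571/86 -213/86; -213/86 115/86]
step 1: x' = [-48773/15901, 13748/15901], P' = [169850/15901 -67650/15901; -67650/15901 33142/15901]
step 2: x' = [-3939662/4343201, 3074945/4343201], P' = [49745350/4343201 -19825182/4343201; -19825182/4343201 9591570/4343201]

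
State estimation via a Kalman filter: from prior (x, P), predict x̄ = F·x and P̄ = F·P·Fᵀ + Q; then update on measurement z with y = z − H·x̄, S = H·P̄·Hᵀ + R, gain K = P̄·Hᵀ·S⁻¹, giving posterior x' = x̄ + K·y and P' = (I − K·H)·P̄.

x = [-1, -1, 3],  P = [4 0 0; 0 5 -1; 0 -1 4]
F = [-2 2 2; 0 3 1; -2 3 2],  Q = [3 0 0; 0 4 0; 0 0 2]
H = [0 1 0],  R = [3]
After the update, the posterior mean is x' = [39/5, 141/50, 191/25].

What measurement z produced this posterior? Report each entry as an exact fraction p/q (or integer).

x̄ = F·x = [6, 0, 5]
P̄ = F·P·Fᵀ + Q = [47 30 52; 30 47 44; 52 44 67]
S = H·P̄·Hᵀ + R = [50]
K = P̄·Hᵀ·S⁻¹ = [3/5; 47/50; 22/25]
x' − x̄ = [9/5, 141/50, 66/25] = K·y
y = (KᵀK)⁻¹·Kᵀ·(x' − x̄) = [3]
z = y + H·x̄ = [3] + [0] = [3]

z = [3]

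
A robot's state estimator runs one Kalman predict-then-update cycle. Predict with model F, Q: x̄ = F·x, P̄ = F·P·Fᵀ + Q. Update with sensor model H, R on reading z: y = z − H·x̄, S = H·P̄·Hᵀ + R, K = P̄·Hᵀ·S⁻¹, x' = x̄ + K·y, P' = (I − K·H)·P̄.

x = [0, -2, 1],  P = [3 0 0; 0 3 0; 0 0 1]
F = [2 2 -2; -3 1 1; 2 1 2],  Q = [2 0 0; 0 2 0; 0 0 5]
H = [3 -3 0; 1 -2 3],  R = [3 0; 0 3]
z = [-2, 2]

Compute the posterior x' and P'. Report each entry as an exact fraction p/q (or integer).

x̄ = F·x = [-6, -1, 0]
P̄ = F·P·Fᵀ + Q = [30 -14 14; -14 33 -13; 14 -13 24]
y = z − H·x̄ = [13, 6]
S = H·P̄·Hᵀ + R = [822 657; 657 677]
K = P̄·Hᵀ·S⁻¹ = [272/1435 -52/1435; -5758/41615 -1727/41615; -6249/41615 12949/41615]
x' = x̄ + K·y = [-5386/1435, -126831/41615, -3543/41615]
P' = (I − K·H)·P̄ = [12346/1435 12074/1435 3882/1435; 12074/1435 355904/41615 118827/41615; 3882/1435 118827/41615 54641/41615]

x' = [-5386/1435, -126831/41615, -3543/41615]
P' = [12346/1435 12074/1435 3882/1435; 12074/1435 355904/41615 118827/41615; 3882/1435 118827/41615 54641/41615]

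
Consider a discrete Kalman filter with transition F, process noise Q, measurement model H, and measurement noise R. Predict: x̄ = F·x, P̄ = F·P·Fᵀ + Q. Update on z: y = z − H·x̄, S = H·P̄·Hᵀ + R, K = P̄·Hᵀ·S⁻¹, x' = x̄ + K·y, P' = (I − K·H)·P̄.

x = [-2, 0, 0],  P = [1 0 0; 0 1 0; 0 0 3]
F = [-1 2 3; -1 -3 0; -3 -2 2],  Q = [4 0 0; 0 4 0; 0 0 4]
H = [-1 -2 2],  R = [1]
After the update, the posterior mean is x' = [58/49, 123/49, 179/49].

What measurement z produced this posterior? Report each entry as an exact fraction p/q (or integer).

z = [1]

x̄ = F·x = [2, 2, 6]
P̄ = F·P·Fᵀ + Q = [36 -5 17; -5 14 9; 17 9 29]
S = H·P̄·Hᵀ + R = [49]
K = P̄·Hᵀ·S⁻¹ = [8/49; -5/49; 23/49]
x' − x̄ = [-40/49, 25/49, -115/49] = K·y
y = (KᵀK)⁻¹·Kᵀ·(x' − x̄) = [-5]
z = y + H·x̄ = [-5] + [6] = [1]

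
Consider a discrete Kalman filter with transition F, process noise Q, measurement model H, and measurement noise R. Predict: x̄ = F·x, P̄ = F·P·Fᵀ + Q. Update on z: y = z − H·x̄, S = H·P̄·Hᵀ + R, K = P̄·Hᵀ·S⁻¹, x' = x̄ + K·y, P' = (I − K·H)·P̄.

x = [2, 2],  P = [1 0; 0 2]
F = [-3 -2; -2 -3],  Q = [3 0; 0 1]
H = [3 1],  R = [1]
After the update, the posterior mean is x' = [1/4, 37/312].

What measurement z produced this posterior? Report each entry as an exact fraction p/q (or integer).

z = [1]

x̄ = F·x = [-10, -10]
P̄ = F·P·Fᵀ + Q = [20 18; 18 23]
S = H·P̄·Hᵀ + R = [312]
K = P̄·Hᵀ·S⁻¹ = [1/4; 77/312]
x' − x̄ = [41/4, 3157/312] = K·y
y = (KᵀK)⁻¹·Kᵀ·(x' − x̄) = [41]
z = y + H·x̄ = [41] + [-40] = [1]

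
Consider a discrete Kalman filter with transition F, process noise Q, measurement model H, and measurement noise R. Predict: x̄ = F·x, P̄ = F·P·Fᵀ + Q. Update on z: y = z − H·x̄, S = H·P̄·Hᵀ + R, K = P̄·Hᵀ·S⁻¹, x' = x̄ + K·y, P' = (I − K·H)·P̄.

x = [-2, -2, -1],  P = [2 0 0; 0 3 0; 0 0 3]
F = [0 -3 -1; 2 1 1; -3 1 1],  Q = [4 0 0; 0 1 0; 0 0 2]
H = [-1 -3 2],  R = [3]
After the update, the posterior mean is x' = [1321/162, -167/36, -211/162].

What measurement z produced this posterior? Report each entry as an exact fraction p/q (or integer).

x̄ = F·x = [7, -7, 3]
P̄ = F·P·Fᵀ + Q = [34 -12 -12; -12 15 -6; -12 -6 26]
S = H·P̄·Hᵀ + R = [324]
K = P̄·Hᵀ·S⁻¹ = [-11/162; -5/36; 41/162]
x' − x̄ = [187/162, 85/36, -697/162] = K·y
y = (KᵀK)⁻¹·Kᵀ·(x' − x̄) = [-17]
z = y + H·x̄ = [-17] + [20] = [3]

z = [3]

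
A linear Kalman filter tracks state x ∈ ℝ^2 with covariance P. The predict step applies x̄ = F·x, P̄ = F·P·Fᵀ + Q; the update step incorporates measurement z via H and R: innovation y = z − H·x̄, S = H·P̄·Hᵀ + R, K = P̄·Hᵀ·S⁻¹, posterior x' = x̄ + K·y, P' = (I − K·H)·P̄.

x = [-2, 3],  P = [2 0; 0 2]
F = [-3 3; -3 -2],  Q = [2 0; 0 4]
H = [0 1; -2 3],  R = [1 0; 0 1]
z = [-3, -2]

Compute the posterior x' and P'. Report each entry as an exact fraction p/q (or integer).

x̄ = F·x = [15, 0]
P̄ = F·P·Fᵀ + Q = [38 6; 6 30]
y = z − H·x̄ = [-3, 28]
S = H·P̄·Hᵀ + R = [31 78; 78 351]
K = P̄·Hᵀ·S⁻¹ = [170/123 -2266/4797; 38/41 2/123]
x' = x̄ + K·y = [-11383/4797, -286/123]
P' = (I − K·H)·P̄ = [11078/4797 170/123; 170/123 38/41]

x' = [-11383/4797, -286/123]
P' = [11078/4797 170/123; 170/123 38/41]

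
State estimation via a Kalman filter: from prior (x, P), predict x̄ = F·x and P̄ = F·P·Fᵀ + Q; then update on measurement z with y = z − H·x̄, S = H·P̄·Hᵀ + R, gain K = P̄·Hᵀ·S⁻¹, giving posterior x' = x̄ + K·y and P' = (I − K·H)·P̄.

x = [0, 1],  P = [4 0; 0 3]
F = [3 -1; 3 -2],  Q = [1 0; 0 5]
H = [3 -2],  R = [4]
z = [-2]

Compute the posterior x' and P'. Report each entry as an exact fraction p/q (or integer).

x̄ = F·x = [-1, -2]
P̄ = F·P·Fᵀ + Q = [40 42; 42 53]
y = z − H·x̄ = [-3]
S = H·P̄·Hᵀ + R = [72]
K = P̄·Hᵀ·S⁻¹ = [1/2; 5/18]
x' = x̄ + K·y = [-5/2, -17/6]
P' = (I − K·H)·P̄ = [22 32; 32 427/9]

x' = [-5/2, -17/6]
P' = [22 32; 32 427/9]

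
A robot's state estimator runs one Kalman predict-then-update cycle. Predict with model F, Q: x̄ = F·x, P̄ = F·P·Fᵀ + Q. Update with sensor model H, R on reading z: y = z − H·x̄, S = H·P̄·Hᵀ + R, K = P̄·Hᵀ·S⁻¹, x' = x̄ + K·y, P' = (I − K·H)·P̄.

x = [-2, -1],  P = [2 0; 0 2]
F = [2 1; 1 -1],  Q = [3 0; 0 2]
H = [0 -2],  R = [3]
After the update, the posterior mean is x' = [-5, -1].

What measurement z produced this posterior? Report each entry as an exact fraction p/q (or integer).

z = [2]

x̄ = F·x = [-5, -1]
P̄ = F·P·Fᵀ + Q = [13 2; 2 6]
S = H·P̄·Hᵀ + R = [27]
K = P̄·Hᵀ·S⁻¹ = [-4/27; -4/9]
x' − x̄ = [0, 0] = K·y
y = (KᵀK)⁻¹·Kᵀ·(x' − x̄) = [0]
z = y + H·x̄ = [0] + [2] = [2]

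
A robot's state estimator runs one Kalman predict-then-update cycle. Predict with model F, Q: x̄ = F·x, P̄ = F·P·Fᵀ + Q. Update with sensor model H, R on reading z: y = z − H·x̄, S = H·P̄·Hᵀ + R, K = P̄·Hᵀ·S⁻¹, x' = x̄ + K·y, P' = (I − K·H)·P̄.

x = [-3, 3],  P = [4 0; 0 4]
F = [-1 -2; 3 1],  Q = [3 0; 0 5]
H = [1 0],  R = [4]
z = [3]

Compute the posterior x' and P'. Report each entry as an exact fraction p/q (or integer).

x̄ = F·x = [-3, -6]
P̄ = F·P·Fᵀ + Q = [23 -20; -20 45]
y = z − H·x̄ = [6]
S = H·P̄·Hᵀ + R = [27]
K = P̄·Hᵀ·S⁻¹ = [23/27; -20/27]
x' = x̄ + K·y = [19/9, -94/9]
P' = (I − K·H)·P̄ = [92/27 -80/27; -80/27 815/27]

x' = [19/9, -94/9]
P' = [92/27 -80/27; -80/27 815/27]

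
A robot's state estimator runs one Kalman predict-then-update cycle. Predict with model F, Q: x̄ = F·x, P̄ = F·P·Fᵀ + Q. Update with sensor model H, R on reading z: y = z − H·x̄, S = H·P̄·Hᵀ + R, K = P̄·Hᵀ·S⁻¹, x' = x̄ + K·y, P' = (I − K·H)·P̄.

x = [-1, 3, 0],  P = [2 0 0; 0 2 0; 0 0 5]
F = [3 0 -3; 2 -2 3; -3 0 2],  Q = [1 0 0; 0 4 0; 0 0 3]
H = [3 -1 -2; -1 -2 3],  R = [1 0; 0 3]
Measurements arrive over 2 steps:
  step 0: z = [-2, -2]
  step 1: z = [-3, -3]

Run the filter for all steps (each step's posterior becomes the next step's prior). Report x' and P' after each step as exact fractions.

step 0: x̄ = F·x = [-3, -8, 3]
step 0: P̄ = F·P·Fᵀ + Q = [64 -33 -48; -33 65 18; -48 18 41]
step 0: y = z − H·x̄ = [5, -30]
step 0: S = H·P̄·Hᵀ + R = [1652 -653; -653 636]
step 0: K = P̄·Hᵀ·S⁻¹ = [111430/624263 -24971/624263; -155279/624263 -201636/624263; -67029/624263 63688/624263]
step 0: x' = x̄ + K·y = [-566509/624263, 278581/624263, -372996/624263]
step 0: P' = (I − K·H)·P̄ = [637920/624263 611568/624263 595381/624263; 611568/624263 850947/624263 569518/624263; 595381/624263 569518/624263 641827/624263]
step 1: x̄ = F·x = [-580539/624263, -2809168/624263, 953535/624263]
step 1: P̄ = F·P·Fᵀ + Q = [1425128/624263 -415080/624263 -661527/624263; -415080/624263 9646775/624263 -1562127/624263; -661527/624263 -1562127/624263 3036805/624263]
step 1: y = z − H·x̄ = [-1033270/624263, -10932269/624263]
step 1: S = H·P̄·Hᵀ + R = [39424706/624263 -9966188/624263; -9966188/624263 90270628/624263]
step 1: K = P̄·Hᵀ·S⁻¹ = [207098521/1385460962 -33452335/2770921924; -187431499/692730481 -806112399/2770921924; -91683686/692730481 88842311/692730481]
step 1: x' = x̄ + K·y = [-2676589347/2770921924, 2888721213/2770921924, -345962008/692730481]
step 1: P' = (I − K·H)·P̄ = [2197543527/2770921924 2048703939/2770921924 516216200/692730481; 2048703939/2770921924 3060968565/2770921924 479358656/692730481; 516216200/692730481 479358656/692730481 580486815/692730481]

step 0: x' = [-566509/624263, 278581/624263, -372996/624263], P' = [637920/624263 611568/624263 595381/624263; 611568/624263 850947/624263 569518/624263; 595381/624263 569518/624263 641827/624263]
step 1: x' = [-2676589347/2770921924, 2888721213/2770921924, -345962008/692730481], P' = [2197543527/2770921924 2048703939/2770921924 516216200/692730481; 2048703939/2770921924 3060968565/2770921924 479358656/692730481; 516216200/692730481 479358656/692730481 580486815/692730481]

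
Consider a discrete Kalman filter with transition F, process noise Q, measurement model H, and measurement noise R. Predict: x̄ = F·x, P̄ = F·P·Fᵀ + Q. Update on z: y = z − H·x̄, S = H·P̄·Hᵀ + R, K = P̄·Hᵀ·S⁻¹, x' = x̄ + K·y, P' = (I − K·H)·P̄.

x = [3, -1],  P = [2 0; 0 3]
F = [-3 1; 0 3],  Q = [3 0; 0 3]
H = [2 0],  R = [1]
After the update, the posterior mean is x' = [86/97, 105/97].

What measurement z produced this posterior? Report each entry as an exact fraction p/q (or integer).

x̄ = F·x = [-10, -3]
P̄ = F·P·Fᵀ + Q = [24 9; 9 30]
S = H·P̄·Hᵀ + R = [97]
K = P̄·Hᵀ·S⁻¹ = [48/97; 18/97]
x' − x̄ = [1056/97, 396/97] = K·y
y = (KᵀK)⁻¹·Kᵀ·(x' − x̄) = [22]
z = y + H·x̄ = [22] + [-20] = [2]

z = [2]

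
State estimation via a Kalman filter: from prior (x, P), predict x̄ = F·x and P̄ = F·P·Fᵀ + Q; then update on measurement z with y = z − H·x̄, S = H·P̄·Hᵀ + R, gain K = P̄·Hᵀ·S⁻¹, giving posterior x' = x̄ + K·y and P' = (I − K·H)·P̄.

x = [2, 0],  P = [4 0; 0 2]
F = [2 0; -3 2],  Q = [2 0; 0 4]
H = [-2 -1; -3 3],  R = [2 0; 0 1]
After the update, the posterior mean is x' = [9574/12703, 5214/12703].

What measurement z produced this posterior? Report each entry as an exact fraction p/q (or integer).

z = [-2, -1]

x̄ = F·x = [4, -6]
P̄ = F·P·Fᵀ + Q = [18 -24; -24 48]
S = H·P̄·Hᵀ + R = [26 36; 36 1027]
K = P̄·Hᵀ·S⁻¹ = [-3894/12703 -1422/12703; -3888/12703 2808/12703]
x' − x̄ = [-41238/12703, 81432/12703] = K·y
y = (KᵀK)⁻¹·Kᵀ·(x' − x̄) = [0, 29]
z = y + H·x̄ = [0, 29] + [-2, -30] = [-2, -1]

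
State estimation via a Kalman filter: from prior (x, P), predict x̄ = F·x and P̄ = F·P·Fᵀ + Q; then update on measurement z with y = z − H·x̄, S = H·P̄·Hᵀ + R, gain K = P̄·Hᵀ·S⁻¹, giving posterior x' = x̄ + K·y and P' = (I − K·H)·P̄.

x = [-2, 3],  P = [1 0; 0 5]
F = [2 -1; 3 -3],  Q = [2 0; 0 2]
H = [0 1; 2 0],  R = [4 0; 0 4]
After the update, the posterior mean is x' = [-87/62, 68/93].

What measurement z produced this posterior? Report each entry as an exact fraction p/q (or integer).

z = [2, -3]

x̄ = F·x = [-7, -15]
P̄ = F·P·Fᵀ + Q = [11 21; 21 56]
S = H·P̄·Hᵀ + R = [60 42; 42 48]
K = P̄·Hᵀ·S⁻¹ = [7/93 73/186; 77/93 14/93]
x' − x̄ = [347/62, 1463/93] = K·y
y = (KᵀK)⁻¹·Kᵀ·(x' − x̄) = [17, 11]
z = y + H·x̄ = [17, 11] + [-15, -14] = [2, -3]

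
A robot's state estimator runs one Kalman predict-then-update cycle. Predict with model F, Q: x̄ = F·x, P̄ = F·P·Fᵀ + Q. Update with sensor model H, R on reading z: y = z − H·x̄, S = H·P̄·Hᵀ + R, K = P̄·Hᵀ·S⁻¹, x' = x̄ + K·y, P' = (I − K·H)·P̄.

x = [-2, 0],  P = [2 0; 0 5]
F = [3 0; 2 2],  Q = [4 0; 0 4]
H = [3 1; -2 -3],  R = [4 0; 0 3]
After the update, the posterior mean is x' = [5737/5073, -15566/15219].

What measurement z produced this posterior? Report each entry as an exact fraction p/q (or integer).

z = [3, 1]

x̄ = F·x = [-6, -4]
P̄ = F·P·Fᵀ + Q = [22 12; 12 32]
S = H·P̄·Hᵀ + R = [306 -360; -360 523]
K = P̄·Hᵀ·S⁻¹ = [1999/5073 200/1691; -3818/15219 -680/1691]
x' − x̄ = [36175/5073, 45310/15219] = K·y
y = (KᵀK)⁻¹·Kᵀ·(x' − x̄) = [25, -23]
z = y + H·x̄ = [25, -23] + [-22, 24] = [3, 1]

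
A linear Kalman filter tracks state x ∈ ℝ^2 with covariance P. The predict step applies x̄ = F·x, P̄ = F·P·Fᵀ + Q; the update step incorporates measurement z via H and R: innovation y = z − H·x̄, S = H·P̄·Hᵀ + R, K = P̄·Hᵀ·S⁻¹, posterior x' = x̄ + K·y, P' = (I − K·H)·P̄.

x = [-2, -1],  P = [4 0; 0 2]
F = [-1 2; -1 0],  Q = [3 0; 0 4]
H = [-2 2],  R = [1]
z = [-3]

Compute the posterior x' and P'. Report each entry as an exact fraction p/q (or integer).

x' = [154/61, 66/61]
P' = [431/61 420/61; 420/61 424/61]

x̄ = F·x = [0, 2]
P̄ = F·P·Fᵀ + Q = [15 4; 4 8]
y = z − H·x̄ = [-7]
S = H·P̄·Hᵀ + R = [61]
K = P̄·Hᵀ·S⁻¹ = [-22/61; 8/61]
x' = x̄ + K·y = [154/61, 66/61]
P' = (I − K·H)·P̄ = [431/61 420/61; 420/61 424/61]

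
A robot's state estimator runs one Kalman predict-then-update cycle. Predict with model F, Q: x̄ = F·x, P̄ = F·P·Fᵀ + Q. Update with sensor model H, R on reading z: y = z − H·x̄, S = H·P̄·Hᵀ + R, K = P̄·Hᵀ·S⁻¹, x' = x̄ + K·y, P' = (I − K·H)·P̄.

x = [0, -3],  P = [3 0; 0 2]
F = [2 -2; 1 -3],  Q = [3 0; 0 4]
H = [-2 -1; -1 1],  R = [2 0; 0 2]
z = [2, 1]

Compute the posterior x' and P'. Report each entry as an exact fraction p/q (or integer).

x' = [-67/65, 4/13]
P' = [1096/2665 -86/533; -86/533 522/533]

x̄ = F·x = [6, 9]
P̄ = F·P·Fᵀ + Q = [23 18; 18 25]
y = z − H·x̄ = [23, -2]
S = H·P̄·Hᵀ + R = [191 3; 3 14]
K = P̄·Hᵀ·S⁻¹ = [-881/2665 -763/2665; -175/533 304/533]
x' = x̄ + K·y = [-67/65, 4/13]
P' = (I − K·H)·P̄ = [1096/2665 -86/533; -86/533 522/533]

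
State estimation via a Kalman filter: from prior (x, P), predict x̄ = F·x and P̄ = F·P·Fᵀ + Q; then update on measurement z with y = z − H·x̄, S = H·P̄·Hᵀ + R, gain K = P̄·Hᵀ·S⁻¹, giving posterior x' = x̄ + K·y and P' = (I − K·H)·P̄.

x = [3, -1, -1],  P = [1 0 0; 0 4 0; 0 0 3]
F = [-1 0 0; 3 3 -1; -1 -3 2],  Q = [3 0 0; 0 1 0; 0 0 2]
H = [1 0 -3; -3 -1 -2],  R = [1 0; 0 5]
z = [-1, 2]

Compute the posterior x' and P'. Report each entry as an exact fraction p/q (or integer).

x' = [-49749/20903, 120729/20903, -9534/20903]
P' = [24368/20903 -62003/20903 7467/20903; -62003/20903 228255/20903 -22603/20903; 7467/20903 -22603/20903 4581/20903]

x̄ = F·x = [-3, 7, -2]
P̄ = F·P·Fᵀ + Q = [4 -3 1; -3 49 -45; 1 -45 51]
y = z − H·x̄ = [-4, -4]
S = H·P̄·Hᵀ + R = [458 169; 169 108]
K = P̄·Hᵀ·S⁻¹ = [1967/20903 -5207/20903; 5806/20903 592/20903; -6276/20903 -1792/20903]
x' = x̄ + K·y = [-49749/20903, 120729/20903, -9534/20903]
P' = (I − K·H)·P̄ = [24368/20903 -62003/20903 7467/20903; -62003/20903 228255/20903 -22603/20903; 7467/20903 -22603/20903 4581/20903]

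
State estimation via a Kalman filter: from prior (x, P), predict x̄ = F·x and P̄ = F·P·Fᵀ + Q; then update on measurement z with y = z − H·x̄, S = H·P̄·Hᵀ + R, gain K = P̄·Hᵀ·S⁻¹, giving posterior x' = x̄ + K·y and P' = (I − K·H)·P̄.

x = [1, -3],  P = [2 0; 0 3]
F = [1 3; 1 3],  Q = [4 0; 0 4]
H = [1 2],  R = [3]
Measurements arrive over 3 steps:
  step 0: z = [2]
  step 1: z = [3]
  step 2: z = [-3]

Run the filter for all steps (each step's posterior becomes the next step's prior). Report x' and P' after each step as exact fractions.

step 0: x̄ = F·x = [-8, -8]
step 0: P̄ = F·P·Fᵀ + Q = [33 29; 29 33]
step 0: y = z − H·x̄ = [26]
step 0: S = H·P̄·Hᵀ + R = [284]
step 0: K = P̄·Hᵀ·S⁻¹ = [91/284; 95/284]
step 0: x' = x̄ + K·y = [47/142, 99/142]
step 0: P' = (I − K·H)·P̄ = [1091/284 -409/284; -409/284 347/284]
step 1: x̄ = F·x = [172/71, 172/71]
step 1: P̄ = F·P·Fᵀ + Q = [724/71 440/71; 440/71 724/71]
step 1: y = z − H·x̄ = [-303/71]
step 1: S = H·P̄·Hᵀ + R = [5593/71]
step 1: K = P̄·Hᵀ·S⁻¹ = [1604/5593; 1888/5593]
step 1: x' = x̄ + K·y = [6704/5593, 5492/5593]
step 1: P' = (I − K·H)·P̄ = [20796/5593 -7992/5593; -7992/5593 6828/5593]
step 2: x̄ = F·x = [23180/5593, 23180/5593]
step 2: P̄ = F·P·Fᵀ + Q = [56668/5593 34296/5593; 34296/5593 56668/5593]
step 2: y = z − H·x̄ = [-86319/5593]
step 2: S = H·P̄·Hᵀ + R = [437303/5593]
step 2: K = P̄·Hᵀ·S⁻¹ = [125260/437303; 147632/437303]
step 2: x' = x̄ + K·y = [-120800/437303, -466076/437303]
step 2: P' = (I − K·H)·P̄ = [1625428/437303 -624824/437303; -624824/437303 533860/437303]

step 0: x' = [47/142, 99/142], P' = [1091/284 -409/284; -409/284 347/284]
step 1: x' = [6704/5593, 5492/5593], P' = [20796/5593 -7992/5593; -7992/5593 6828/5593]
step 2: x' = [-120800/437303, -466076/437303], P' = [1625428/437303 -624824/437303; -624824/437303 533860/437303]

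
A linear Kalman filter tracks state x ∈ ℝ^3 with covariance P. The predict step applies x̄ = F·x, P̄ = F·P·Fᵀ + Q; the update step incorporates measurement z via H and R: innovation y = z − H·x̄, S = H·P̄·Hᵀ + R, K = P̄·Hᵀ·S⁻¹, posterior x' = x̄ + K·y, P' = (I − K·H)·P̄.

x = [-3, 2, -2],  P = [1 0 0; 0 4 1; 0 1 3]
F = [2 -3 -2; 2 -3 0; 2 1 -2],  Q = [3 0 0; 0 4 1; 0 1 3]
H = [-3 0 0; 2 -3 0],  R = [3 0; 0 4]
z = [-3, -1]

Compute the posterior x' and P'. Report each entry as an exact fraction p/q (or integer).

x' = [2803/2923, 2154/2923, -27753/11692]
P' = [1939/5846 647/2923 251/5846; 647/2923 1686/2923 -572/2923; 251/5846 -572/2923 172727/11692]

x̄ = F·x = [-8, -12, 0]
P̄ = F·P·Fᵀ + Q = [67 46 8; 46 44 -1; 8 -1 19]
y = z − H·x̄ = [-27, -21]
S = H·P̄·Hᵀ + R = [606 12; 12 116]
K = P̄·Hᵀ·S⁻¹ = [-1939/5846 -1/5846; -647/2923 -941/2923; -251/5846 1967/11692]
x' = x̄ + K·y = [2803/2923, 2154/2923, -27753/11692]
P' = (I − K·H)·P̄ = [1939/5846 647/2923 251/5846; 647/2923 1686/2923 -572/2923; 251/5846 -572/2923 172727/11692]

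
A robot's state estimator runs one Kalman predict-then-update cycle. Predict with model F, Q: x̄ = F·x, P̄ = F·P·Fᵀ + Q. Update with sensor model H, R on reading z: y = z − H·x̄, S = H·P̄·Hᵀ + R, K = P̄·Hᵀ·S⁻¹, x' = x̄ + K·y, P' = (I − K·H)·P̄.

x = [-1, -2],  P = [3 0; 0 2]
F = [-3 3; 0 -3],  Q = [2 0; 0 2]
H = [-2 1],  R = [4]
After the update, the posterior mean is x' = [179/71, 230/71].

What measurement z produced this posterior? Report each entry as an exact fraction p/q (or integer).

z = [-2]

x̄ = F·x = [-3, 6]
P̄ = F·P·Fᵀ + Q = [47 -18; -18 20]
S = H·P̄·Hᵀ + R = [284]
K = P̄·Hᵀ·S⁻¹ = [-28/71; 14/71]
x' − x̄ = [392/71, -196/71] = K·y
y = (KᵀK)⁻¹·Kᵀ·(x' − x̄) = [-14]
z = y + H·x̄ = [-14] + [12] = [-2]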